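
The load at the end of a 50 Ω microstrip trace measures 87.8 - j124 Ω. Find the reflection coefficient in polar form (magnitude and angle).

Γ = (Z_L − Z_0)/(Z_L + Z_0) = (37.8 − j124)/(137.8 − j124)
|Γ| = 130/185 = 0.699

Γ ≈ 0.699 ∠ -31.1°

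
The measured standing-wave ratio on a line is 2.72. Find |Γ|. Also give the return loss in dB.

|Γ| = (S − 1)/(S + 1) = (2.72 − 1)/(2.72 + 1) = 1.72/3.72
RL = −20·log₁₀|Γ| = −20·log₁₀(0.462)

|Γ| ≈ 0.462; return loss ≈ 6.7 dB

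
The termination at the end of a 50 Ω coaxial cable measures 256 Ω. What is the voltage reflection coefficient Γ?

Γ = (Z_L − Z_0)/(Z_L + Z_0) = (256 − 50)/(256 + 50) = 206/306

Γ = 0.673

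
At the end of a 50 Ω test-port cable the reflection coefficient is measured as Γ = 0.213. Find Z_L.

Z_L ≈ 77.1 Ω

Z_L = Z_0·(1 + Γ)/(1 − Γ) = 50·(1.21)/(0.787)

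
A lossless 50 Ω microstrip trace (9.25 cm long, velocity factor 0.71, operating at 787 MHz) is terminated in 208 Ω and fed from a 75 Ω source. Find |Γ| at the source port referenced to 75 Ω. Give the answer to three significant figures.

|Γ| ≈ 0.679

λ = v/f = 0.71·c / 787 MHz = 0.271 m
βl = 2π·l/λ = 2π × 0.342 = 123°
tan(βl) = -1.54
Z_in = Z_0·(Z_L + jZ_0·tanβl)/(Z_0 + jZ_L·tanβl) = 16.7 + j29.9 Ω
Γ_s = (Z_in − Z_s)/(Z_in + Z_s) = (-58.3 + j29.9)/(91.7 + j29.9), |Γ_s| = 0.679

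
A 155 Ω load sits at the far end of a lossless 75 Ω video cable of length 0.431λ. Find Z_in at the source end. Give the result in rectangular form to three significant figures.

Z_in ≈ 98.3 + j59.3 Ω

βl = 2π × 0.431 = 155°
tan(βl) = tan(155°) = -0.463
Z_in = Z_0·(Z_L + jZ_0·tanβl)/(Z_0 + jZ_L·tanβl)
     = 75·(155 − j34.7)/(75 − j71.8)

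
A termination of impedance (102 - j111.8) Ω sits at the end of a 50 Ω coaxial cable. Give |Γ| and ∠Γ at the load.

Γ ≈ 0.653 ∠ -28.7°

Γ = (Z_L − Z_0)/(Z_L + Z_0) = (52 − j111.8)/(152 − j111.8)
|Γ| = 123/189 = 0.653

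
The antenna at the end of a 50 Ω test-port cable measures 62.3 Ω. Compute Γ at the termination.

Γ = 0.11

Γ = (Z_L − Z_0)/(Z_L + Z_0) = (62.3 − 50)/(62.3 + 50) = 12.3/112.3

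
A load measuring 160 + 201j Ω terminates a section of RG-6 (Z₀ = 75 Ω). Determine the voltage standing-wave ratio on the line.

VSWR ≈ 5.8

Γ = (Z_L − Z_0)/(Z_L + Z_0) = (85 + j201)/(235 + j201)
|Γ| = 218/309 = 0.706
VSWR = (1 + |Γ|)/(1 − |Γ|) = 1.71/0.294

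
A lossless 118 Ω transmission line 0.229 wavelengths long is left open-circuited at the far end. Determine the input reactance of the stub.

βl = 2π × 0.229 = 82.4°
tan(βl) = 7.53
For an open-circuited stub, Z_in = −jZ_0·cot(βl) = −jZ_0/tan(βl)

X_in ≈ -15.7 Ω (capacitive)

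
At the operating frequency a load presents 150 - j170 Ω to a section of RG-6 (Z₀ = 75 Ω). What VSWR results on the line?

VSWR ≈ 4.86

Γ = (Z_L − Z_0)/(Z_L + Z_0) = (75 − j170)/(225 − j170)
|Γ| = 186/282 = 0.659
VSWR = (1 + |Γ|)/(1 − |Γ|) = 1.66/0.341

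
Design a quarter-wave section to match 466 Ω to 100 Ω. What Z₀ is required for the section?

Z_qwt ≈ 216 Ω

Z_qwt = √(Z_0·R_L) = √(100 × 466) = √46600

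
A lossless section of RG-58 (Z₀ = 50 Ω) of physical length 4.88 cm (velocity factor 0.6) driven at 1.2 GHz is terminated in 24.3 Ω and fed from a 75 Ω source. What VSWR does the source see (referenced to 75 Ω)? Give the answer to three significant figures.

VSWR ≈ 1.82

λ = v/f = 0.6·c / 1.2 GHz = 0.15 m
βl = 2π·l/λ = 2π × 0.325 = 117°
tan(βl) = -1.95
Z_in = Z_0·(Z_L + jZ_0·tanβl)/(Z_0 + jZ_L·tanβl) = 61.5 − j39.2 Ω
Γ_s = (Z_in − Z_s)/(Z_in + Z_s) = (-13.5 − j39.2)/(137 − j39.2), |Γ_s| = 0.292
VSWR = (1 + |Γ_s|)/(1 − |Γ_s|)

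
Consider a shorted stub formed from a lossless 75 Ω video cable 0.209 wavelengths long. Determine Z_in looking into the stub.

βl = 2π × 0.209 = 75.2°
tan(βl) = 3.8
For a shorted stub, Z_in = jZ_0·tan(βl)

Z_in ≈ +j285 Ω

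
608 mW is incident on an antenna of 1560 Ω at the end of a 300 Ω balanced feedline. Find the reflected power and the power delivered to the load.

Γ = (1560 − 300)/(1560 + 300) = 0.677
|Γ|² = 0.459
P_refl = |Γ|²·P_inc = 279 mW, P_del = (1 − |Γ|²)·P_inc = 329 mW

P_reflected ≈ 279 mW; P_delivered ≈ 329 mW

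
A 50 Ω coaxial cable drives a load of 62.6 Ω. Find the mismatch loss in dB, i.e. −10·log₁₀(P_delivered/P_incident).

Γ = (62.6 − 50)/(62.6 + 50) = 0.112
|Γ|² = 0.0125, so P_del/P_inc = 1 − |Γ|² = 0.987
ML = −10·log₁₀(1 − |Γ|²)

mismatch loss ≈ 0.0547 dB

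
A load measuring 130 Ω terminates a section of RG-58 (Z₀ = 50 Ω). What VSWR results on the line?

For a purely resistive load, VSWR = R_L/Z_0 or Z_0/R_L (whichever > 1) = 130/50

VSWR ≈ 2.6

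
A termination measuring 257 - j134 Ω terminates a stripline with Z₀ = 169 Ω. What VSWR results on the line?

Γ = (Z_L − Z_0)/(Z_L + Z_0) = (88 − j134)/(426 − j134)
|Γ| = 160/447 = 0.359
VSWR = (1 + |Γ|)/(1 − |Γ|) = 1.36/0.641

VSWR ≈ 2.12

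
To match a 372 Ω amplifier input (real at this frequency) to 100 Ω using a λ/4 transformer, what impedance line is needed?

Z_qwt ≈ 193 Ω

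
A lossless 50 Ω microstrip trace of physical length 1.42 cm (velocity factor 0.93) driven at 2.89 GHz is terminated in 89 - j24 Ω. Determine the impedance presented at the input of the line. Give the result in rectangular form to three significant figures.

Z_in ≈ 29.8 − j17.1 Ω

λ = v/f = 0.93·c / 2.89 GHz = 0.0965 m
βl = 2π·l/λ = 2π × 0.147 = 53°
tan(βl) = tan(53°) = 1.32
Z_in = Z_0·(Z_L + jZ_0·tanβl)/(Z_0 + jZ_L·tanβl)
     = 50·(89 + j42.2)/(81.8 + j118)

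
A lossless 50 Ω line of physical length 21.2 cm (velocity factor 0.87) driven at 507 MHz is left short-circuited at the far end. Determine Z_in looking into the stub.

λ = v/f = 0.87·c / 507 MHz = 0.515 m
βl = 2π·l/λ = 2π × 0.412 = 148°
tan(βl) = -0.619
For a short-circuited stub, Z_in = jZ_0·tan(βl)

Z_in ≈ −j30.9 Ω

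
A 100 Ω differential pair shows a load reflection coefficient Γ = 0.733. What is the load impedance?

Z_L = Z_0·(1 + Γ)/(1 − Γ) = 100·(1.73)/(0.267)

Z_L ≈ 649 Ω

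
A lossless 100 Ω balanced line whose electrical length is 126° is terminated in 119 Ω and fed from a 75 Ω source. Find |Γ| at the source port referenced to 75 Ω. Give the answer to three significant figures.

tan(βl) = -1.38
Z_in = Z_0·(Z_L + jZ_0·tanβl)/(Z_0 + jZ_L·tanβl) = 93.5 + j15.6 Ω
Γ_s = (Z_in − Z_s)/(Z_in + Z_s) = (18.5 + j15.6)/(169 + j15.6), |Γ_s| = 0.143

|Γ| ≈ 0.143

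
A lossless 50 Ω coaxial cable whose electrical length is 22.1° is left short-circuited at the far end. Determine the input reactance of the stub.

tan(βl) = 0.406
For a short-circuited stub, Z_in = jZ_0·tan(βl)

X_in ≈ 20.3 Ω (inductive)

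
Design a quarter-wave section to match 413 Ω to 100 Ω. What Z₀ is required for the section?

Z_qwt ≈ 203 Ω

Z_qwt = √(Z_0·R_L) = √(100 × 413) = √41300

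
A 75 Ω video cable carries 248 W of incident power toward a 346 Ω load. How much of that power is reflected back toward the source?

Γ = (346 − 75)/(346 + 75) = 0.644
|Γ|² = 0.414
P_refl = |Γ|²·P_inc = 103 W, P_del = (1 − |Γ|²)·P_inc = 145 W

P_reflected ≈ 103 W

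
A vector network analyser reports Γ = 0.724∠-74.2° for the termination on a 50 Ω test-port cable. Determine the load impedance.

Z_L ≈ 21.1 − j61.7 Ω

Z_L = Z_0·(1 + Γ)/(1 − Γ) = 50·(1.2 − j0.697)/(0.803 + j0.697)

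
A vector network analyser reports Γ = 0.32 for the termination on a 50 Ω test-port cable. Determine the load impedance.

Z_L = Z_0·(1 + Γ)/(1 − Γ) = 50·(1.32)/(0.68)

Z_L ≈ 97.1 Ω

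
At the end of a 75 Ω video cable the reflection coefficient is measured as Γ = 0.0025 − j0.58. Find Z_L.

Z_L = Z_0·(1 + Γ)/(1 − Γ) = 75·(1 − j0.58)/(0.998 + j0.58)

Z_L ≈ 37.4 − j65.3 Ω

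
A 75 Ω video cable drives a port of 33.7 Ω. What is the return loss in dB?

Γ = (33.7 − 75)/(33.7 + 75) = -0.38
RL = −20·log₁₀|Γ| = −20·log₁₀(0.38)

RL ≈ 8.41 dB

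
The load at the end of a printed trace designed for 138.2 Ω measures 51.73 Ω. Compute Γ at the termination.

Γ = -0.455

Γ = (Z_L − Z_0)/(Z_L + Z_0) = (51.73 − 138.2)/(51.73 + 138.2) = -86.47/189.9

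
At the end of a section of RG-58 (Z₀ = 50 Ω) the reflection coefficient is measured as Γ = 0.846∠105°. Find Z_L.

Z_L ≈ 6.6 + j37.9 Ω

Z_L = Z_0·(1 + Γ)/(1 − Γ) = 50·(0.781 + j0.817)/(1.22 − j0.817)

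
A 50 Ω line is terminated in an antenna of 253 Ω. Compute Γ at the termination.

Γ = (Z_L − Z_0)/(Z_L + Z_0) = (253 − 50)/(253 + 50) = 203/303

Γ = 0.67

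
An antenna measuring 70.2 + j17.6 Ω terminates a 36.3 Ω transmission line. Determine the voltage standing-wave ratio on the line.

VSWR ≈ 2.1

Γ = (Z_L − Z_0)/(Z_L + Z_0) = (33.9 + j17.6)/(106.5 + j17.6)
|Γ| = 38.2/108 = 0.354
VSWR = (1 + |Γ|)/(1 − |Γ|) = 1.35/0.646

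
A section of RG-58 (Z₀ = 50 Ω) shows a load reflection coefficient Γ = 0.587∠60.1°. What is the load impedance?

Z_L = Z_0·(1 + Γ)/(1 − Γ) = 50·(1.29 + j0.509)/(0.707 − j0.509)

Z_L ≈ 43.2 + j67 Ω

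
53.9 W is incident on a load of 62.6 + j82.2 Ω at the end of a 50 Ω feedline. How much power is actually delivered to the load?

|Γ| = |(12.6 + j82.2)/(112.6 + j82.2)| = 0.597
|Γ|² = 0.356
P_refl = |Γ|²·P_inc = 19.2 W, P_del = (1 − |Γ|²)·P_inc = 34.7 W

P_delivered ≈ 34.7 W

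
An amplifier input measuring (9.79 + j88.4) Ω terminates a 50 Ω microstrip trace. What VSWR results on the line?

VSWR ≈ 21.2

Γ = (Z_L − Z_0)/(Z_L + Z_0) = (-40.21 + j88.4)/(59.79 + j88.4)
|Γ| = 97.1/107 = 0.91
VSWR = (1 + |Γ|)/(1 − |Γ|) = 1.91/0.09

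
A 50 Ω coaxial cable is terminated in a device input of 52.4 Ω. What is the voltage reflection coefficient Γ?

Γ = (Z_L − Z_0)/(Z_L + Z_0) = (52.4 − 50)/(52.4 + 50) = 2.4/102.4

Γ = 0.0234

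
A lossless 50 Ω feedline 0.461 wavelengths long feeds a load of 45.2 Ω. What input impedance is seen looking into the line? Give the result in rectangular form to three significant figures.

βl = 2π × 0.461 = 166°
tan(βl) = tan(166°) = -0.25
Z_in = Z_0·(Z_L + jZ_0·tanβl)/(Z_0 + jZ_L·tanβl)
     = 50·(45.2 − j12.5)/(50 − j11.3)

Z_in ≈ 45.7 − j2.17 Ω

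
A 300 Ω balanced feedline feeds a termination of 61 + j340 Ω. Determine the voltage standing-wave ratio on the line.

VSWR ≈ 11.4

Γ = (Z_L − Z_0)/(Z_L + Z_0) = (-239 + j340)/(361 + j340)
|Γ| = 416/496 = 0.838
VSWR = (1 + |Γ|)/(1 − |Γ|) = 1.84/0.162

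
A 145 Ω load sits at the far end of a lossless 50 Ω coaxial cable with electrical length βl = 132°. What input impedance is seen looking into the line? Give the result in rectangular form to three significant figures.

Z_in ≈ 28.5 + j36.2 Ω

tan(βl) = tan(132°) = -1.11
Z_in = Z_0·(Z_L + jZ_0·tanβl)/(Z_0 + jZ_L·tanβl)
     = 50·(145 − j55.5)/(50 − j161)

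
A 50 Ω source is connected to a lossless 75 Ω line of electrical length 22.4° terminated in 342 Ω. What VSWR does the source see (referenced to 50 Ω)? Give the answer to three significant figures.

VSWR ≈ 6.3

tan(βl) = 0.412
Z_in = Z_0·(Z_L + jZ_0·tanβl)/(Z_0 + jZ_L·tanβl) = 88.3 − j135 Ω
Γ_s = (Z_in − Z_s)/(Z_in + Z_s) = (38.3 − j135)/(138 − j135), |Γ_s| = 0.726
VSWR = (1 + |Γ_s|)/(1 − |Γ_s|)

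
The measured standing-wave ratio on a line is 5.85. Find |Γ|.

|Γ| ≈ 0.708

|Γ| = (S − 1)/(S + 1) = (5.85 − 1)/(5.85 + 1) = 4.85/6.85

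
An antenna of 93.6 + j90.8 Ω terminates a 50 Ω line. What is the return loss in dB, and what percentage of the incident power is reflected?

RL ≈ 4.54 dB; 35.1% of incident power reflected

Γ = (43.6 + j90.8)/(143.6 + j90.8), |Γ| = 0.593
RL = −20·log₁₀(0.593) = 4.54 dB
P_refl/P_inc = |Γ|² = 0.351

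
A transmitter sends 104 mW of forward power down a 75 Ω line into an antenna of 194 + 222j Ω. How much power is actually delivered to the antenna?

|Γ| = |(119 + j222)/(269 + j222)| = 0.722
|Γ|² = 0.522
P_refl = |Γ|²·P_inc = 54.2 mW, P_del = (1 − |Γ|²)·P_inc = 49.8 mW

P_delivered ≈ 49.8 mW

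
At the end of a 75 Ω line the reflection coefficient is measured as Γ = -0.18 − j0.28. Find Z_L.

Z_L = Z_0·(1 + Γ)/(1 − Γ) = 75·(0.82 − j0.28)/(1.18 + j0.28)

Z_L ≈ 45.3 − j28.6 Ω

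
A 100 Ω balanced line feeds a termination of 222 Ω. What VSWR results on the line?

VSWR ≈ 2.22

For a purely resistive load, VSWR = R_L/Z_0 or Z_0/R_L (whichever > 1) = 222/100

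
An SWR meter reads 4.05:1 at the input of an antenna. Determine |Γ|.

|Γ| = (S − 1)/(S + 1) = (4.05 − 1)/(4.05 + 1) = 3.05/5.05

|Γ| ≈ 0.604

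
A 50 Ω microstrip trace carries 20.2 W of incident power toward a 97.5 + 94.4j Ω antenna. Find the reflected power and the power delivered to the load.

P_reflected ≈ 7.36 W; P_delivered ≈ 12.8 W

|Γ| = |(47.5 + j94.4)/(147.5 + j94.4)| = 0.603
|Γ|² = 0.364
P_refl = |Γ|²·P_inc = 7.36 W, P_del = (1 − |Γ|²)·P_inc = 12.8 W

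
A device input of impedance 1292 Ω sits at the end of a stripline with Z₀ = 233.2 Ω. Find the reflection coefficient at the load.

Γ = (Z_L − Z_0)/(Z_L + Z_0) = (1292 − 233.2)/(1292 + 233.2) = 1059/1525

Γ = 0.694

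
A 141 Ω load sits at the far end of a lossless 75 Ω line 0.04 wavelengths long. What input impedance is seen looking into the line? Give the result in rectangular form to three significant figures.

βl = 2π × 0.04 = 14.4°
tan(βl) = tan(14.4°) = 0.257
Z_in = Z_0·(Z_L + jZ_0·tanβl)/(Z_0 + jZ_L·tanβl)
     = 75·(141 + j19.3)/(75 + j36.2)

Z_in ≈ 122 − j39.6 Ω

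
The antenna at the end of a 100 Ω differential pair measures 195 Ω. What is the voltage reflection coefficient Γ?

Γ = 0.322

Γ = (Z_L − Z_0)/(Z_L + Z_0) = (195 − 100)/(195 + 100) = 95/295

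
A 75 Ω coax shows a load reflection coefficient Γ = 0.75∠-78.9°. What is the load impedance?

Z_L = Z_0·(1 + Γ)/(1 − Γ) = 75·(1.14 − j0.736)/(0.856 + j0.736)

Z_L ≈ 25.8 − j86.7 Ω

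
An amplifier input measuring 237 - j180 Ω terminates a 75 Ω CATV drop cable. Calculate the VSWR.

VSWR ≈ 5.1

Γ = (Z_L − Z_0)/(Z_L + Z_0) = (162 − j180)/(312 − j180)
|Γ| = 242/360 = 0.672
VSWR = (1 + |Γ|)/(1 − |Γ|) = 1.67/0.328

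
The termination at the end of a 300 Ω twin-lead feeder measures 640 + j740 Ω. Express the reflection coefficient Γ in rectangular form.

Γ ≈ 0.606 + j0.31

Γ = (Z_L − Z_0)/(Z_L + Z_0) = (340 + j740)/(940 + j740)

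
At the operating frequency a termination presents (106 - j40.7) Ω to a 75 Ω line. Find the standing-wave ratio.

VSWR ≈ 1.76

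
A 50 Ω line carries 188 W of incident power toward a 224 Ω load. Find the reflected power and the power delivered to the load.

Γ = (224 − 50)/(224 + 50) = 0.635
|Γ|² = 0.403
P_refl = |Γ|²·P_inc = 75.8 W, P_del = (1 − |Γ|²)·P_inc = 112 W

P_reflected ≈ 75.8 W; P_delivered ≈ 112 W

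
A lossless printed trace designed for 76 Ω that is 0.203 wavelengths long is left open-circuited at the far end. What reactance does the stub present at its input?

βl = 2π × 0.203 = 73.1°
tan(βl) = 3.29
For an open-circuited stub, Z_in = −jZ_0·cot(βl) = −jZ_0/tan(βl)

X_in ≈ -23.1 Ω (capacitive)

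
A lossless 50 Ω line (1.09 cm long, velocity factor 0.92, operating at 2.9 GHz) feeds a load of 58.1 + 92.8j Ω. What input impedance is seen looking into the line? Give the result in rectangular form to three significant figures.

Z_in ≈ 71.9 − j101 Ω

λ = v/f = 0.92·c / 2.9 GHz = 0.0952 m
βl = 2π·l/λ = 2π × 0.115 = 41.2°
tan(βl) = tan(41.2°) = 0.876
Z_in = Z_0·(Z_L + jZ_0·tanβl)/(Z_0 + jZ_L·tanβl)
     = 50·(58.1 + j137)/(-31.3 + j50.9)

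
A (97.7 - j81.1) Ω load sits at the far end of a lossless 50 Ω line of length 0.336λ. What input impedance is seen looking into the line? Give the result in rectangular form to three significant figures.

Z_in ≈ 27.3 + j44.3 Ω

βl = 2π × 0.336 = 121°
tan(βl) = tan(121°) = -1.67
Z_in = Z_0·(Z_L + jZ_0·tanβl)/(Z_0 + jZ_L·tanβl)
     = 50·(97.7 − j164)/(-85.2 − j163)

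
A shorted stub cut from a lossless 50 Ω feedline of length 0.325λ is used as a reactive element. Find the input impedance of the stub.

βl = 2π × 0.325 = 117°
tan(βl) = -1.96
For a shorted stub, Z_in = jZ_0·tan(βl)

Z_in ≈ −j98.1 Ω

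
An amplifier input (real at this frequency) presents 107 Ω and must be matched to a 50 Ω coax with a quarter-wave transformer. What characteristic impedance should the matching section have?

Z_qwt = √(Z_0·R_L) = √(50 × 107) = √5350

Z_qwt ≈ 73.1 Ω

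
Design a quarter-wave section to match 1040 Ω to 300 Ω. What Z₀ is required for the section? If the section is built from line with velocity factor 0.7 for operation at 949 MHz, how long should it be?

Z_qwt ≈ 559 Ω; length ≈ 5.53 cm

Z_qwt = √(Z_0·R_L) = √(300 × 1040) = √312000
λ = 0.7·c/f = 0.221 m, so l = λ/4 = 0.0553 m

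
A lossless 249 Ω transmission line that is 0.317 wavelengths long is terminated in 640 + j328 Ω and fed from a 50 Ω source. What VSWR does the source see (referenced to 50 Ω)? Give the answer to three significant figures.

VSWR ≈ 2.67

βl = 2π × 0.317 = 114°
tan(βl) = -2.23
Z_in = Z_0·(Z_L + jZ_0·tanβl)/(Z_0 + jZ_L·tanβl) = 79 + j57.2 Ω
Γ_s = (Z_in − Z_s)/(Z_in + Z_s) = (29 + j57.2)/(129 + j57.2), |Γ_s| = 0.455
VSWR = (1 + |Γ_s|)/(1 − |Γ_s|)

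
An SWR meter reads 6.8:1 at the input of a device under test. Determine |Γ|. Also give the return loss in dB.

|Γ| = (S − 1)/(S + 1) = (6.8 − 1)/(6.8 + 1) = 5.8/7.8
RL = −20·log₁₀|Γ| = −20·log₁₀(0.744)

|Γ| ≈ 0.744; return loss ≈ 2.57 dB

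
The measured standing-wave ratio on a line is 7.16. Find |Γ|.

|Γ| ≈ 0.755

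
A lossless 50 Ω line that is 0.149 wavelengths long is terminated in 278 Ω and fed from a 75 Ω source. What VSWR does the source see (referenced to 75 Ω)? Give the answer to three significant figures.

VSWR ≈ 6.74

βl = 2π × 0.149 = 53.6°
tan(βl) = 1.36
Z_in = Z_0·(Z_L + jZ_0·tanβl)/(Z_0 + jZ_L·tanβl) = 13.6 − j35 Ω
Γ_s = (Z_in − Z_s)/(Z_in + Z_s) = (-61.4 − j35)/(88.6 − j35), |Γ_s| = 0.741
VSWR = (1 + |Γ_s|)/(1 − |Γ_s|)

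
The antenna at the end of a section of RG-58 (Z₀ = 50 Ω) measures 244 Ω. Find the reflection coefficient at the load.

Γ = 0.66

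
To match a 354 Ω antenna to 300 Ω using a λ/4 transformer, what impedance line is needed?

Z_qwt ≈ 326 Ω

Z_qwt = √(Z_0·R_L) = √(300 × 354) = √106200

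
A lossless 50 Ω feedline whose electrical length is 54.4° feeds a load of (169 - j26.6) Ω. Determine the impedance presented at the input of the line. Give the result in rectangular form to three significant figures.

Z_in ≈ 19.7 − j28.5 Ω

tan(βl) = tan(54.4°) = 1.4
Z_in = Z_0·(Z_L + jZ_0·tanβl)/(Z_0 + jZ_L·tanβl)
     = 50·(169 + j43.2)/(87.2 + j236)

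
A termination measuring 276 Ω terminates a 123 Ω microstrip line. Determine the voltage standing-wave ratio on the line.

VSWR ≈ 2.24

For a purely resistive load, VSWR = R_L/Z_0 or Z_0/R_L (whichever > 1) = 276/123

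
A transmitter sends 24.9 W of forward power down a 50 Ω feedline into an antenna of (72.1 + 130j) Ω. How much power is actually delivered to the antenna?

|Γ| = |(22.1 + j130)/(122.1 + j130)| = 0.739
|Γ|² = 0.547
P_refl = |Γ|²·P_inc = 13.6 W, P_del = (1 − |Γ|²)·P_inc = 11.3 W

P_delivered ≈ 11.3 W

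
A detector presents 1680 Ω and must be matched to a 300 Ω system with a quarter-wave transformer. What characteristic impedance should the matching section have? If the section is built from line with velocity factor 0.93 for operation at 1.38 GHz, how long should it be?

Z_qwt ≈ 710 Ω; length ≈ 5.05 cm

Z_qwt = √(Z_0·R_L) = √(300 × 1680) = √504000
λ = 0.93·c/f = 0.202 m, so l = λ/4 = 0.0505 m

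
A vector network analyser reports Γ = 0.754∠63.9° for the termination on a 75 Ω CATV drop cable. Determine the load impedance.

Z_L = Z_0·(1 + Γ)/(1 − Γ) = 75·(1.33 + j0.677)/(0.668 − j0.677)

Z_L ≈ 35.8 + j112 Ω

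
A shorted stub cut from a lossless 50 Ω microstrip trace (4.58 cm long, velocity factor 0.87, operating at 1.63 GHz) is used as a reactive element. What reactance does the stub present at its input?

X_in ≈ -217 Ω (capacitive)

λ = v/f = 0.87·c / 1.63 GHz = 0.16 m
βl = 2π·l/λ = 2π × 0.286 = 103°
tan(βl) = -4.34
For a shorted stub, Z_in = jZ_0·tan(βl)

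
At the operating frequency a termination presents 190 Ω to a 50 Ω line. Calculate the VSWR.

For a purely resistive load, VSWR = R_L/Z_0 or Z_0/R_L (whichever > 1) = 190/50

VSWR ≈ 3.8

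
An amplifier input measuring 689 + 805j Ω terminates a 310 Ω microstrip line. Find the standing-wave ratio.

VSWR ≈ 5.53

Γ = (Z_L − Z_0)/(Z_L + Z_0) = (379 + j805)/(999 + j805)
|Γ| = 890/1280 = 0.694
VSWR = (1 + |Γ|)/(1 − |Γ|) = 1.69/0.306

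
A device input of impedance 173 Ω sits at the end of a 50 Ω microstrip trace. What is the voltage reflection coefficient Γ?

Γ = 0.552

Γ = (Z_L − Z_0)/(Z_L + Z_0) = (173 − 50)/(173 + 50) = 123/223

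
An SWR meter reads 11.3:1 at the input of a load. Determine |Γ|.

|Γ| ≈ 0.837

|Γ| = (S − 1)/(S + 1) = (11.3 − 1)/(11.3 + 1) = 10.3/12.3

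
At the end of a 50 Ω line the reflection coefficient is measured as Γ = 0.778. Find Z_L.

Z_L = Z_0·(1 + Γ)/(1 − Γ) = 50·(1.78)/(0.222)

Z_L ≈ 400 Ω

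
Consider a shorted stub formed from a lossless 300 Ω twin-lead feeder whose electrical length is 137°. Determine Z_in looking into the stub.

Z_in ≈ −j280 Ω

tan(βl) = -0.933
For a shorted stub, Z_in = jZ_0·tan(βl)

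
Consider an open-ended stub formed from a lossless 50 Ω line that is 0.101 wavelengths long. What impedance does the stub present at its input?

βl = 2π × 0.101 = 36.4°
tan(βl) = 0.736
For an open-ended stub, Z_in = −jZ_0·cot(βl) = −jZ_0/tan(βl)

Z_in ≈ −j67.9 Ω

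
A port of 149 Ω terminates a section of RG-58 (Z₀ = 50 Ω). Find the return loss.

Γ = (149 − 50)/(149 + 50) = 0.497
RL = −20·log₁₀|Γ| = −20·log₁₀(0.497)

RL ≈ 6.06 dB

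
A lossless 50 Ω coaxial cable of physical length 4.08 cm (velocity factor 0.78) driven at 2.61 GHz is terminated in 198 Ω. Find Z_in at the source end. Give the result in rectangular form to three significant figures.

λ = v/f = 0.78·c / 2.61 GHz = 0.0897 m
βl = 2π·l/λ = 2π × 0.455 = 164°
tan(βl) = tan(164°) = -0.29
Z_in = Z_0·(Z_L + jZ_0·tanβl)/(Z_0 + jZ_L·tanβl)
     = 50·(198 − j14.5)/(50 − j57.4)

Z_in ≈ 92.6 + j91.8 Ω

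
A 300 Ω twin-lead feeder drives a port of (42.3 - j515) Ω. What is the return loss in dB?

RL ≈ 0.619 dB

Γ = (-257.7 − j515)/(342.3 − j515), |Γ| = 0.931
RL = −20·log₁₀|Γ| = −20·log₁₀(0.931)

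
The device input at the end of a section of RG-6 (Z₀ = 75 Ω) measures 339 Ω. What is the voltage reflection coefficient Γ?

Γ = (Z_L − Z_0)/(Z_L + Z_0) = (339 − 75)/(339 + 75) = 264/414

Γ = 0.638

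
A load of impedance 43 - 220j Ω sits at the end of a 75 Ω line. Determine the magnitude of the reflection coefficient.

|Γ| ≈ 0.891

Γ = (Z_L − Z_0)/(Z_L + Z_0) = (-32 − j220)/(118 − j220)
|Γ| = 222/250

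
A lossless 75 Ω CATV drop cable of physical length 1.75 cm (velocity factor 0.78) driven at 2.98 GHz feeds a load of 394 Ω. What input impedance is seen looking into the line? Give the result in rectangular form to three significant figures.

Z_in ≈ 14.7 − j12.4 Ω

λ = v/f = 0.78·c / 2.98 GHz = 0.0785 m
βl = 2π·l/λ = 2π × 0.223 = 80.2°
tan(βl) = tan(80.2°) = 5.81
Z_in = Z_0·(Z_L + jZ_0·tanβl)/(Z_0 + jZ_L·tanβl)
     = 75·(394 + j436)/(75 + j2290)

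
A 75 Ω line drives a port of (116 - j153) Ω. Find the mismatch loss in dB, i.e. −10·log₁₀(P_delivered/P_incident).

mismatch loss ≈ 2.36 dB

Γ = (41 − j153)/(191 − j153), |Γ| = 0.647
|Γ|² = 0.419, so P_del/P_inc = 1 − |Γ|² = 0.581
ML = −10·log₁₀(1 − |Γ|²)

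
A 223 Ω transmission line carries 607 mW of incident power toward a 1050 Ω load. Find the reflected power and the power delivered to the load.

P_reflected ≈ 256 mW; P_delivered ≈ 351 mW

Γ = (1050 − 223)/(1050 + 223) = 0.65
|Γ|² = 0.422
P_refl = |Γ|²·P_inc = 256 mW, P_del = (1 − |Γ|²)·P_inc = 351 mW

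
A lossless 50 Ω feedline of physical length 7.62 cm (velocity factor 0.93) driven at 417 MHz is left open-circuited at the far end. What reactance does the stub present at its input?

X_in ≈ -57.5 Ω (capacitive)

λ = v/f = 0.93·c / 417 MHz = 0.669 m
βl = 2π·l/λ = 2π × 0.114 = 41°
tan(βl) = 0.869
For an open-circuited stub, Z_in = −jZ_0·cot(βl) = −jZ_0/tan(βl)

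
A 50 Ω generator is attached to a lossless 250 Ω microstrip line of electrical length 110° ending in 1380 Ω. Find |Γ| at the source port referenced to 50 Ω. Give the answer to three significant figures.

|Γ| ≈ 0.655

tan(βl) = -2.75
Z_in = Z_0·(Z_L + jZ_0·tanβl)/(Z_0 + jZ_L·tanβl) = 51.1 + j87.6 Ω
Γ_s = (Z_in − Z_s)/(Z_in + Z_s) = (1.07 + j87.6)/(101 + j87.6), |Γ_s| = 0.655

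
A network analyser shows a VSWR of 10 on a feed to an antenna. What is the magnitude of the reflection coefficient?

|Γ| = (S − 1)/(S + 1) = (10 − 1)/(10 + 1) = 9/11

|Γ| ≈ 0.818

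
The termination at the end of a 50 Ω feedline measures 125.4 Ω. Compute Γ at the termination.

Γ = (Z_L − Z_0)/(Z_L + Z_0) = (125.4 − 50)/(125.4 + 50) = 75.4/175.4

Γ = 0.43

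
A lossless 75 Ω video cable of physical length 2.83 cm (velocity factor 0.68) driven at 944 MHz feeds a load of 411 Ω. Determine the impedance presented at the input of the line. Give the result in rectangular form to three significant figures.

λ = v/f = 0.68·c / 944 MHz = 0.216 m
βl = 2π·l/λ = 2π × 0.131 = 47.1°
tan(βl) = tan(47.1°) = 1.08
Z_in = Z_0·(Z_L + jZ_0·tanβl)/(Z_0 + jZ_L·tanβl)
     = 75·(411 + j80.8)/(75 + j443)

Z_in ≈ 24.8 − j65.4 Ω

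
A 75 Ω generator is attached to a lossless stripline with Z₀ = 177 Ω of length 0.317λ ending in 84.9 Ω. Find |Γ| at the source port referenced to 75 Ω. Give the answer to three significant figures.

βl = 2π × 0.317 = 114°
tan(βl) = -2.23
Z_in = Z_0·(Z_L + jZ_0·tanβl)/(Z_0 + jZ_L·tanβl) = 237 − j142 Ω
Γ_s = (Z_in − Z_s)/(Z_in + Z_s) = (162 − j142)/(312 − j142), |Γ_s| = 0.628

|Γ| ≈ 0.628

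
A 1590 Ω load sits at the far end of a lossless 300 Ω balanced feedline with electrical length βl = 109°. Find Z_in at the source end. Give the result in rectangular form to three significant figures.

tan(βl) = tan(109°) = -2.9
Z_in = Z_0·(Z_L + jZ_0·tanβl)/(Z_0 + jZ_L·tanβl)
     = 300·(1590 − j871)/(300 − j4620)

Z_in ≈ 63 + j99.2 Ω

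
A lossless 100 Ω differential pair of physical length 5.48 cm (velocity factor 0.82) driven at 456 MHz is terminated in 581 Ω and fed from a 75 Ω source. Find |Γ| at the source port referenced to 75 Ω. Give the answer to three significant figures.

λ = v/f = 0.82·c / 456 MHz = 0.539 m
βl = 2π·l/λ = 2π × 0.102 = 36.6°
tan(βl) = 0.742
Z_in = Z_0·(Z_L + jZ_0·tanβl)/(Z_0 + jZ_L·tanβl) = 46 − j124 Ω
Γ_s = (Z_in − Z_s)/(Z_in + Z_s) = (-29 − j124)/(121 − j124), |Γ_s| = 0.735

|Γ| ≈ 0.735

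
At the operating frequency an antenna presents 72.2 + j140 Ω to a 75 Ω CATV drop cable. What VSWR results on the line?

VSWR ≈ 5.44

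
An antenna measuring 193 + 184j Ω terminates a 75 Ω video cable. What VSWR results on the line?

Γ = (Z_L − Z_0)/(Z_L + Z_0) = (118 + j184)/(268 + j184)
|Γ| = 219/325 = 0.672
VSWR = (1 + |Γ|)/(1 − |Γ|) = 1.67/0.328

VSWR ≈ 5.1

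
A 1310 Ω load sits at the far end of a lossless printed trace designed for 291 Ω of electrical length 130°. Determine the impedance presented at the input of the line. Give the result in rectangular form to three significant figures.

tan(βl) = tan(130°) = -1.19
Z_in = Z_0·(Z_L + jZ_0·tanβl)/(Z_0 + jZ_L·tanβl)
     = 291·(1310 − j347)/(291 − j1560)

Z_in ≈ 106 + j224 Ω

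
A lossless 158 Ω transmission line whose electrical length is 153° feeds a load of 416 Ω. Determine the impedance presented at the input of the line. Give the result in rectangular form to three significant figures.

Z_in ≈ 187 + j171 Ω

tan(βl) = tan(153°) = -0.51
Z_in = Z_0·(Z_L + jZ_0·tanβl)/(Z_0 + jZ_L·tanβl)
     = 158·(416 − j80.5)/(158 − j212)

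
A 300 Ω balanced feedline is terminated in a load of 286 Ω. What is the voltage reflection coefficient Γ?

Γ = -0.0239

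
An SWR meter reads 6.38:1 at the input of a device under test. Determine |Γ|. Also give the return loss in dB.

|Γ| ≈ 0.729; return loss ≈ 2.75 dB

|Γ| = (S − 1)/(S + 1) = (6.38 − 1)/(6.38 + 1) = 5.38/7.38
RL = −20·log₁₀|Γ| = −20·log₁₀(0.729)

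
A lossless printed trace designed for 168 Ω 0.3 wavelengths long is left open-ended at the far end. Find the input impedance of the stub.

Z_in ≈ +j54.6 Ω

βl = 2π × 0.3 = 108°
tan(βl) = -3.08
For an open-ended stub, Z_in = −jZ_0·cot(βl) = −jZ_0/tan(βl)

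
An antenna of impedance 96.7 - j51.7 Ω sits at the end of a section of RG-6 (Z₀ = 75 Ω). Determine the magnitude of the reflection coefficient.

|Γ| ≈ 0.313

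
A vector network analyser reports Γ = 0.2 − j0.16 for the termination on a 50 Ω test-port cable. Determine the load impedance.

Z_L = Z_0·(1 + Γ)/(1 − Γ) = 50·(1.2 − j0.16)/(0.8 + j0.16)

Z_L ≈ 70.2 − j24 Ω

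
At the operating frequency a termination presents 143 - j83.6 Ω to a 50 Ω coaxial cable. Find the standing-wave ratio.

Γ = (Z_L − Z_0)/(Z_L + Z_0) = (93 − j83.6)/(193 − j83.6)
|Γ| = 125/210 = 0.595
VSWR = (1 + |Γ|)/(1 − |Γ|) = 1.59/0.405

VSWR ≈ 3.93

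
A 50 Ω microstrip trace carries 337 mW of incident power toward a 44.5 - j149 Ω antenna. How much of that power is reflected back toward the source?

P_reflected ≈ 241 mW

|Γ| = |(-5.5 − j149)/(94.5 − j149)| = 0.845
|Γ|² = 0.714
P_refl = |Γ|²·P_inc = 241 mW, P_del = (1 − |Γ|²)·P_inc = 96.3 mW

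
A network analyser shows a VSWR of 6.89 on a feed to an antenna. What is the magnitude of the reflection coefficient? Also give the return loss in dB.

|Γ| = (S − 1)/(S + 1) = (6.89 − 1)/(6.89 + 1) = 5.89/7.89
RL = −20·log₁₀|Γ| = −20·log₁₀(0.747)

|Γ| ≈ 0.747; return loss ≈ 2.54 dB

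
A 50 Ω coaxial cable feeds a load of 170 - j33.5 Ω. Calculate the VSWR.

VSWR ≈ 3.54

Γ = (Z_L − Z_0)/(Z_L + Z_0) = (120 − j33.5)/(220 − j33.5)
|Γ| = 125/223 = 0.56
VSWR = (1 + |Γ|)/(1 − |Γ|) = 1.56/0.44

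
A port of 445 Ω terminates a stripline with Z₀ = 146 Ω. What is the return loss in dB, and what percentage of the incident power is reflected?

Γ = (445 − 146)/(445 + 146) = 0.506
RL = −20·log₁₀(0.506) = 5.92 dB
P_refl/P_inc = |Γ|² = 0.256

RL ≈ 5.92 dB; 25.6% of incident power reflected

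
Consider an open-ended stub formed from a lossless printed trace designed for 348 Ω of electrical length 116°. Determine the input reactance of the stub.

tan(βl) = -2.05
For an open-ended stub, Z_in = −jZ_0·cot(βl) = −jZ_0/tan(βl)

X_in ≈ 170 Ω (inductive)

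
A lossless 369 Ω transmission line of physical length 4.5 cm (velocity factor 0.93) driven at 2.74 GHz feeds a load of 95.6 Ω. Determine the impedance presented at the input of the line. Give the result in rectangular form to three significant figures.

Z_in ≈ 108 − j130 Ω

λ = v/f = 0.93·c / 2.74 GHz = 0.102 m
βl = 2π·l/λ = 2π × 0.442 = 159°
tan(βl) = tan(159°) = -0.382
Z_in = Z_0·(Z_L + jZ_0·tanβl)/(Z_0 + jZ_L·tanβl)
     = 369·(95.6 − j141)/(369 − j36.5)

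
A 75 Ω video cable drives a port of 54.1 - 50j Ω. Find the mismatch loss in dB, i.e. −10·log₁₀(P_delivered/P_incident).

mismatch loss ≈ 0.722 dB

Γ = (-20.9 − j50)/(129.1 − j50), |Γ| = 0.391
|Γ|² = 0.153, so P_del/P_inc = 1 − |Γ|² = 0.847
ML = −10·log₁₀(1 − |Γ|²)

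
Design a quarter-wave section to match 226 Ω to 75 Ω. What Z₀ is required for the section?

Z_qwt ≈ 130 Ω

Z_qwt = √(Z_0·R_L) = √(75 × 226) = √16950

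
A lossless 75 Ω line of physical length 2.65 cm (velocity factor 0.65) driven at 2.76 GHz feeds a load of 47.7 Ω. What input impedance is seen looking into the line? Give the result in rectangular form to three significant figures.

λ = v/f = 0.65·c / 2.76 GHz = 0.0707 m
βl = 2π·l/λ = 2π × 0.375 = 135°
tan(βl) = tan(135°) = -0.999
Z_in = Z_0·(Z_L + jZ_0·tanβl)/(Z_0 + jZ_L·tanβl)
     = 75·(47.7 − j74.9)/(75 − j47.7)

Z_in ≈ 67.9 − j31.8 Ω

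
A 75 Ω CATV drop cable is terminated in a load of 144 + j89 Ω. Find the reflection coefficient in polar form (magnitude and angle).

Γ ≈ 0.476 ∠ 30.1°

Γ = (Z_L − Z_0)/(Z_L + Z_0) = (69 + j89)/(219 + j89)
|Γ| = 113/236 = 0.476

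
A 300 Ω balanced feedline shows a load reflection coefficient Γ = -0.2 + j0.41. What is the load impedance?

Z_L = Z_0·(1 + Γ)/(1 − Γ) = 300·(0.8 + j0.41)/(1.2 − j0.41)

Z_L ≈ 148 + j153 Ω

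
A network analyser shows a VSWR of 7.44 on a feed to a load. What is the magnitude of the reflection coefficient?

|Γ| ≈ 0.763

|Γ| = (S − 1)/(S + 1) = (7.44 − 1)/(7.44 + 1) = 6.44/8.44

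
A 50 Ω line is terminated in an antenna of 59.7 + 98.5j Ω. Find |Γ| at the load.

Γ = (Z_L − Z_0)/(Z_L + Z_0) = (9.7 + j98.5)/(109.7 + j98.5)
|Γ| = 99/147

|Γ| ≈ 0.671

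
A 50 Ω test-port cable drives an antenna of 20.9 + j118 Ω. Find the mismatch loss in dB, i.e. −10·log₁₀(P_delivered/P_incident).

mismatch loss ≈ 6.56 dB

Γ = (-29.1 + j118)/(70.9 + j118), |Γ| = 0.883
|Γ|² = 0.779, so P_del/P_inc = 1 − |Γ|² = 0.221
ML = −10·log₁₀(1 − |Γ|²)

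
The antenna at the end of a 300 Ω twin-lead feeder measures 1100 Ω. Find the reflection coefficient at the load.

Γ = (Z_L − Z_0)/(Z_L + Z_0) = (1100 − 300)/(1100 + 300) = 800/1400

Γ = 0.571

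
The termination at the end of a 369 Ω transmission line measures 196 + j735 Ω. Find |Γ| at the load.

Γ = (Z_L − Z_0)/(Z_L + Z_0) = (-173 + j735)/(565 + j735)
|Γ| = 755/927

|Γ| ≈ 0.814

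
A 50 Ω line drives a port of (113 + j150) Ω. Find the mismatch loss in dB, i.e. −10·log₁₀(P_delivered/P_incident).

Γ = (63 + j150)/(163 + j150), |Γ| = 0.734
|Γ|² = 0.539, so P_del/P_inc = 1 − |Γ|² = 0.461
ML = −10·log₁₀(1 − |Γ|²)

mismatch loss ≈ 3.37 dB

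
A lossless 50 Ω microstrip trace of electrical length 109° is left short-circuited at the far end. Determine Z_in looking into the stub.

tan(βl) = -2.9
For a short-circuited stub, Z_in = jZ_0·tan(βl)

Z_in ≈ −j145 Ω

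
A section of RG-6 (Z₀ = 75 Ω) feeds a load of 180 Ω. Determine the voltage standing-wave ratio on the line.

VSWR ≈ 2.4

For a purely resistive load, VSWR = R_L/Z_0 or Z_0/R_L (whichever > 1) = 180/75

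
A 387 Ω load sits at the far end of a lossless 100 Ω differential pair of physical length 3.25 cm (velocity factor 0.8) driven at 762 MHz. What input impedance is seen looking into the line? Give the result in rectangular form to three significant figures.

λ = v/f = 0.8·c / 762 MHz = 0.315 m
βl = 2π·l/λ = 2π × 0.103 = 37.1°
tan(βl) = tan(37.1°) = 0.758
Z_in = Z_0·(Z_L + jZ_0·tanβl)/(Z_0 + jZ_L·tanβl)
     = 100·(387 + j75.8)/(100 + j293)

Z_in ≈ 63.5 − j110 Ω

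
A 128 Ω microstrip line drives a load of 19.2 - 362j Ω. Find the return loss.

Γ = (-108.8 − j362)/(147.2 − j362), |Γ| = 0.967
RL = −20·log₁₀|Γ| = −20·log₁₀(0.967)

RL ≈ 0.289 dB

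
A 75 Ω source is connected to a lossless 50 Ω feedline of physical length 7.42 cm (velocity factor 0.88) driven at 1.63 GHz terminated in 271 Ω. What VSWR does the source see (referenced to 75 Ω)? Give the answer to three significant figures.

λ = v/f = 0.88·c / 1.63 GHz = 0.162 m
βl = 2π·l/λ = 2π × 0.458 = 165°
tan(βl) = -0.269
Z_in = Z_0·(Z_L + jZ_0·tanβl)/(Z_0 + jZ_L·tanβl) = 92.8 + j122 Ω
Γ_s = (Z_in − Z_s)/(Z_in + Z_s) = (17.8 + j122)/(168 + j122), |Γ_s| = 0.594
VSWR = (1 + |Γ_s|)/(1 − |Γ_s|)

VSWR ≈ 3.93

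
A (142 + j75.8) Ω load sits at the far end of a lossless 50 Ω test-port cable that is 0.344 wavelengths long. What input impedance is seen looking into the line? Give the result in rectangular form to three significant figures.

Z_in ≈ 16 + j21.2 Ω

βl = 2π × 0.344 = 124°
tan(βl) = tan(124°) = -1.49
Z_in = Z_0·(Z_L + jZ_0·tanβl)/(Z_0 + jZ_L·tanβl)
     = 50·(142 + j1.22)/(163 − j212)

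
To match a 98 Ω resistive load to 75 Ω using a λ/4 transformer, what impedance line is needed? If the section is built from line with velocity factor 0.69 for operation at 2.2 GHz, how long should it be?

Z_qwt ≈ 85.7 Ω; length ≈ 2.35 cm

Z_qwt = √(Z_0·R_L) = √(75 × 98) = √7350
λ = 0.69·c/f = 0.0941 m, so l = λ/4 = 0.0235 m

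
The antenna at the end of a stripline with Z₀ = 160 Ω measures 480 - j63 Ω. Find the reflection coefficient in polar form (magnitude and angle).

Γ ≈ 0.507 ∠ -5.52°

Γ = (Z_L − Z_0)/(Z_L + Z_0) = (320 − j63)/(640 − j63)
|Γ| = 326/643 = 0.507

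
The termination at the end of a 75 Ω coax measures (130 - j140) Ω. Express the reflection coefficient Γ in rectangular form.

Γ ≈ 0.501 − j0.341

Γ = (Z_L − Z_0)/(Z_L + Z_0) = (55 − j140)/(205 − j140)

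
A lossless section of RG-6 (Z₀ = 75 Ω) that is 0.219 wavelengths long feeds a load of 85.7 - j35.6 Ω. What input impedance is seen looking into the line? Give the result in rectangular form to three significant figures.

Z_in ≈ 50.7 + j15 Ω

βl = 2π × 0.219 = 78.8°
tan(βl) = tan(78.8°) = 5.07
Z_in = Z_0·(Z_L + jZ_0·tanβl)/(Z_0 + jZ_L·tanβl)
     = 75·(85.7 + j345)/(255 + j434)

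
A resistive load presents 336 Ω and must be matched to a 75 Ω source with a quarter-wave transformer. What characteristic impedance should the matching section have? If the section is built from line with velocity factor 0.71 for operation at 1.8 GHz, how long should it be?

Z_qwt ≈ 159 Ω; length ≈ 2.96 cm

Z_qwt = √(Z_0·R_L) = √(75 × 336) = √25200
λ = 0.71·c/f = 0.118 m, so l = λ/4 = 0.0296 m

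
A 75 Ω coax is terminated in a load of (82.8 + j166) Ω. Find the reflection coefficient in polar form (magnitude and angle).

Γ ≈ 0.726 ∠ 40.9°

Γ = (Z_L − Z_0)/(Z_L + Z_0) = (7.8 + j166)/(157.8 + j166)
|Γ| = 166/229 = 0.726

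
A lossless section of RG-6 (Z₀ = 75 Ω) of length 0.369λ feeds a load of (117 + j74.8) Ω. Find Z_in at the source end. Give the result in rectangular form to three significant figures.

Z_in ≈ 35.5 + j25.8 Ω

βl = 2π × 0.369 = 133°
tan(βl) = tan(133°) = -1.08
Z_in = Z_0·(Z_L + jZ_0·tanβl)/(Z_0 + jZ_L·tanβl)
     = 75·(117 − j6.08)/(156 − j126)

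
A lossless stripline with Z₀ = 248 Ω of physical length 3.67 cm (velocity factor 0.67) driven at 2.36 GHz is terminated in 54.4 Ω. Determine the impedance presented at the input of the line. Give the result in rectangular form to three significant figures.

Z_in ≈ 65.4 − j108 Ω

λ = v/f = 0.67·c / 2.36 GHz = 0.0852 m
βl = 2π·l/λ = 2π × 0.431 = 155°
tan(βl) = tan(155°) = -0.464
Z_in = Z_0·(Z_L + jZ_0·tanβl)/(Z_0 + jZ_L·tanβl)
     = 248·(54.4 − j115)/(248 − j25.2)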